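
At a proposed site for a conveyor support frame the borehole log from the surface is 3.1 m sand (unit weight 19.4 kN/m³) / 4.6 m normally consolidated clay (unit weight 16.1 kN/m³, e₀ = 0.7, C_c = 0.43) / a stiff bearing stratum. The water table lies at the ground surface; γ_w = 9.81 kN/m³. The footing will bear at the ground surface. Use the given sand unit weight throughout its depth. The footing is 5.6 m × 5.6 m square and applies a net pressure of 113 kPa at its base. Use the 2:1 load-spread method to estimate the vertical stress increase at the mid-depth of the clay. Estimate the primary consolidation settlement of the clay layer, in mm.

S_c ≈ 257 mm

Mid-depth of clay below the ground surface: z = 3.1 + 4.6/2 = 5.4 m.
Total vertical stress at mid-clay: σ_v = 19.4×3.1 + 16.1×2.3 = 97.17 kPa.
Pore pressure: u = 9.81×(5.4 − 0) = 52.974 kPa.
Initial effective stress: σ'_0 = σ_v − u = 97.17 − 52.974 = 44.196 kPa.
Stress increase at mid-clay by the 2:1 spreading method:
Δσ = qBL/((B+z)(L+z)) = 113×5.6×5.6/((5.6+5.4)(5.6+5.4)) = 29.287 kPa
Final effective stress: σ'_f = σ'_0 + Δσ = 44.196 + 29.287 = 73.483 kPa.
Normally consolidated clay, so the full stress increment lies on the virgin compression line:
S_c = C_c·H/(1+e₀)·log₁₀(σ'_f/σ'_0) = 0.43×4.6/(1+0.7)×log₁₀(73.483/44.196)
    = 1.1635 × 0.2208 = 0.2569 m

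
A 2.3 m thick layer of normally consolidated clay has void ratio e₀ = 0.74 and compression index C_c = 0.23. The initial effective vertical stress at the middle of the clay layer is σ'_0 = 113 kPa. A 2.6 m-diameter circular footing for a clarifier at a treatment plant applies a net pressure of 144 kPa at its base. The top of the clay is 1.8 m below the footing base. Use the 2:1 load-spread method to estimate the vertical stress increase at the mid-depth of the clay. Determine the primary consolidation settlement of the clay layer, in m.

S_c ≈ 0.0326 m

Mid-depth of clay below the footing base: z = 1.8 + 2.3/2 = 2.95 m.
Stress increase at mid-clay by the 2:1 spreading method:
Δσ ≈ qD²/(D+z)² = 144×2.6²/(2.6+2.95)² = 31.603 kPa
Final effective stress: σ'_f = σ'_0 + Δσ = 113 + 31.603 = 144.6 kPa.
Normally consolidated clay, so the full stress increment lies on the virgin compression line:
S_c = C_c·H/(1+e₀)·log₁₀(σ'_f/σ'_0) = 0.23×2.3/(1+0.74)×log₁₀(144.6/113)
    = 0.30402 × 0.10709 = 0.03256 m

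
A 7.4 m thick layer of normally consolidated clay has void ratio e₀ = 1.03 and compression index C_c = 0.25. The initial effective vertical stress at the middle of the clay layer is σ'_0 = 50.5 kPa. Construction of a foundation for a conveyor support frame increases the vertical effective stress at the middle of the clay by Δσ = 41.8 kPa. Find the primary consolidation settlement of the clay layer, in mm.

S_c ≈ 239 mm

Final effective stress: σ'_f = σ'_0 + Δσ = 50.5 + 41.8 = 92.3 kPa.
Normally consolidated clay, so the full stress increment lies on the virgin compression line:
S_c = C_c·H/(1+e₀)·log₁₀(σ'_f/σ'_0) = 0.25×7.4/(1+1.03)×log₁₀(92.3/50.5)
    = 0.91133 × 0.26191 = 0.2387 m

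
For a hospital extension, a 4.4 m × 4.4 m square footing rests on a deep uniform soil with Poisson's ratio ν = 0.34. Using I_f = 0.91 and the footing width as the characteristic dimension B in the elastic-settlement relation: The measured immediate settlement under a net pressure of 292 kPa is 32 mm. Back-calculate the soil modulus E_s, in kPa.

E_s ≈ 32300 kPa

S_e = q·B·(1−ν²)/E_s · I_f  ⇒  E_s = q·B·(1−ν²)·I_f / S_e.
E_s = 292 × 4.4 × 0.8844 × 0.91 / 0.032 = 32310 kPa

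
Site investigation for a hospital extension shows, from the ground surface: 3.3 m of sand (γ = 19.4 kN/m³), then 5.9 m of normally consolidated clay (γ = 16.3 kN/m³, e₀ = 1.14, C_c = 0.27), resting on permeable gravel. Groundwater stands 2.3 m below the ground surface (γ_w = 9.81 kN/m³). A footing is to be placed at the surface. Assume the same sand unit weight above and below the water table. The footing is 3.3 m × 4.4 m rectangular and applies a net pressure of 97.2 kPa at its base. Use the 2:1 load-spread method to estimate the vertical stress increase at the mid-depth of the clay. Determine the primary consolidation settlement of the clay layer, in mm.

S_c ≈ 56 mm

Mid-depth of clay below the ground surface: z = 3.3 + 5.9/2 = 6.25 m.
Total vertical stress at mid-clay: σ_v = 19.4×3.3 + 16.3×2.95 = 112.11 kPa.
Pore pressure: u = 9.81×(6.25 − 2.3) = 38.75 kPa.
Initial effective stress: σ'_0 = σ_v − u = 112.11 − 38.75 = 73.36 kPa.
Stress increase at mid-clay by the 2:1 spreading method:
Δσ = qBL/((B+z)(L+z)) = 97.2×3.3×4.4/((3.3+6.25)(4.4+6.25)) = 13.876 kPa
Final effective stress: σ'_f = σ'_0 + Δσ = 73.36 + 13.876 = 87.236 kPa.
Normally consolidated clay, so the full stress increment lies on the virgin compression line:
S_c = C_c·H/(1+e₀)·log₁₀(σ'_f/σ'_0) = 0.27×5.9/(1+1.14)×log₁₀(87.236/73.36)
    = 0.74439 × 0.075236 = 0.056 m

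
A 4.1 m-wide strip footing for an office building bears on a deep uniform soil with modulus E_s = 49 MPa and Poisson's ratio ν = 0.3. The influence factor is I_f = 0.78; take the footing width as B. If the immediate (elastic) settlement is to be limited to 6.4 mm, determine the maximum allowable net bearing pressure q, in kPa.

E_s = 49 MPa = 49000 kPa.
S_e = q·B·(1−ν²)/E_s · I_f  ⇒  q = S_e·E_s / (B·(1−ν²)·I_f).
q = 0.0064 × 49000 / (4.1 × 0.91 × 0.78) = 107.8 kPa

q ≈ 108 kPa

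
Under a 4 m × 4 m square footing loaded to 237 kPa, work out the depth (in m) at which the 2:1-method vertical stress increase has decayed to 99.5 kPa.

z ≈ 2.17 m

2:1 spreading — at depth z the loaded area has grown by z in each plan dimension:
qB²/(B+z)² = Δσ_z ⇒ z = B(√(q/Δσ_z) − 1) = 4×(√(237/99.5) − 1) = 2.173 m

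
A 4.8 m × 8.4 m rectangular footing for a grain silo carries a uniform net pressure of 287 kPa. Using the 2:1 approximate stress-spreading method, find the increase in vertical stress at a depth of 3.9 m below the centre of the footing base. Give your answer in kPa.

Δσ_z ≈ 108 kPa

By the 2:1 method the load spreads at 1 horizontal : 2 vertical, so at depth z the loaded area has grown by z in each plan dimension:
Δσ = qBL/((B+z)(L+z)) = 287×4.8×8.4/((4.8+3.9)(8.4+3.9)) = 108.14 kPa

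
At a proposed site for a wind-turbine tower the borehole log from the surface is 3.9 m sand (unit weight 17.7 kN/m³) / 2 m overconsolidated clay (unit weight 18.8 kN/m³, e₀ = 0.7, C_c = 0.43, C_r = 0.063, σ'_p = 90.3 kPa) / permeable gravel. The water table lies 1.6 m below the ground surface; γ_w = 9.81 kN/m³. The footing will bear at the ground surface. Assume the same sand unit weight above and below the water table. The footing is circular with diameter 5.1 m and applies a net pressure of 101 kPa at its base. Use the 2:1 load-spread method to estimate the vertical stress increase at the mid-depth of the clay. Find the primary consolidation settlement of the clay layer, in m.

Mid-depth of clay below the ground surface: z = 3.9 + 2/2 = 4.9 m.
Total vertical stress at mid-clay: σ_v = 17.7×3.9 + 18.8×1 = 87.83 kPa.
Pore pressure: u = 9.81×(4.9 − 1.6) = 32.373 kPa.
Initial effective stress: σ'_0 = σ_v − u = 87.83 − 32.373 = 55.457 kPa.
Stress increase at mid-clay by the 2:1 spreading method:
Δσ ≈ qD²/(D+z)² = 101×5.1²/(5.1+4.9)² = 26.27 kPa
Final effective stress: σ'_f = 55.457 + 26.27 = 81.727 kPa.
σ'_f = 81.727 ≤ σ'_p = 90.3 kPa, so the clay remains overconsolidated and only the recompression index applies:
S_c = C_r·H/(1+e₀)·log₁₀(σ'_f/σ'_0) = 0.063×2/1.7×log₁₀(81.727/55.457)
    = 0.07412 × 0.16841 = 0.01248 m

S_c ≈ 0.0125 m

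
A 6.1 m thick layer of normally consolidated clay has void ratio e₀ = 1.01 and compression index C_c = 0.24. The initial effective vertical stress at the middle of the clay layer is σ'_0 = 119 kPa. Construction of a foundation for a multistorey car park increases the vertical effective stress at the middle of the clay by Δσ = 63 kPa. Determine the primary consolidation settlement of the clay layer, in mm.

S_c ≈ 134 mm

Final effective stress: σ'_f = σ'_0 + Δσ = 119 + 63 = 182 kPa.
Normally consolidated clay, so the full stress increment lies on the virgin compression line:
S_c = C_c·H/(1+e₀)·log₁₀(σ'_f/σ'_0) = 0.24×6.1/(1+1.01)×log₁₀(182/119)
    = 0.72836 × 0.18452 = 0.1344 m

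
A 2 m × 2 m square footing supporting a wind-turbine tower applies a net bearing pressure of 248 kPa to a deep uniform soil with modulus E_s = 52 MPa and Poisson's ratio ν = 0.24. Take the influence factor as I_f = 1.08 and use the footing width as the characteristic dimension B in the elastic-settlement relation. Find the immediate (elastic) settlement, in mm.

Immediate (elastic) settlement: S_e = q·B·(1−ν²)/E_s · I_f.
E_s = 52 MPa = 52000 kPa.
S_e = 248 × 2 × (1 − 0.24²) / 52000 × 1.08
    = 248 × 2 × 0.9424 / 52000 × 1.08
    = 0.009708 m = 9.708 mm

S_e ≈ 9.71 mm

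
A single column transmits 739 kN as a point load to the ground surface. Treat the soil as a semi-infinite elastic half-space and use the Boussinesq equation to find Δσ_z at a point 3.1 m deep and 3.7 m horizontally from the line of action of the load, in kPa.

Δσ_z ≈ 4.01 kPa

Boussinesq vertical stress below a point load on an elastic half-space:
Δσ_z = 3P/(2πz²) · [1 + (r/z)²]^(−5/2)
r/z = 3.7/3.1 = 1.1935; [1+(r/z)²]^(−5/2) = 0.10925.
Δσ_z = 3×739/(2π×3.1²) × 0.10925 = 36.717 × 0.10925 = 4.011 kPa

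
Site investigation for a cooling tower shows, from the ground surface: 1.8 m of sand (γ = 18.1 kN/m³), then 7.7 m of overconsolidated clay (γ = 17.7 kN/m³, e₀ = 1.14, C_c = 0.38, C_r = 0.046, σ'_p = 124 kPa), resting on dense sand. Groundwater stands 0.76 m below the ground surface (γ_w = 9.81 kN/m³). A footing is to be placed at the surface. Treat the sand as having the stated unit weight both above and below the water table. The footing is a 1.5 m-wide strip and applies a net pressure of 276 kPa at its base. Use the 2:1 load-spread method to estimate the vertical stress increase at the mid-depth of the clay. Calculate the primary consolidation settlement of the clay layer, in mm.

S_c ≈ 53.3 mm

Mid-depth of clay below the ground surface: z = 1.8 + 7.7/2 = 5.65 m.
Total vertical stress at mid-clay: σ_v = 18.1×1.8 + 17.7×3.85 = 100.72 kPa.
Pore pressure: u = 9.81×(5.65 − 0.76) = 47.971 kPa.
Initial effective stress: σ'_0 = σ_v − u = 100.72 − 47.971 = 52.749 kPa.
Stress increase at mid-clay by the 2:1 spreading method:
Δσ = qB/(B+z) = 276×1.5/(1.5+5.65) = 57.902 kPa
Final effective stress: σ'_f = 52.749 + 57.902 = 110.65 kPa.
σ'_f = 110.65 ≤ σ'_p = 124 kPa, so the clay remains overconsolidated and only the recompression index applies:
S_c = C_r·H/(1+e₀)·log₁₀(σ'_f/σ'_0) = 0.046×7.7/2.14×log₁₀(110.65/52.749)
    = 0.16551 × 0.32174 = 0.05325 m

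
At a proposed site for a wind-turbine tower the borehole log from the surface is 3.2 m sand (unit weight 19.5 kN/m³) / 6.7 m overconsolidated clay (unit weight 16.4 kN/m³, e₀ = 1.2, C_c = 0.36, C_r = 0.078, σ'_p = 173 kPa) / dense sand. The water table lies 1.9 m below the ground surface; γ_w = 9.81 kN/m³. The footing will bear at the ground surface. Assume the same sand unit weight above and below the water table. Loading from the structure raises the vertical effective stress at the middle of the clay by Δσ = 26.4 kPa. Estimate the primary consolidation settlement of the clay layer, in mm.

S_c ≈ 32.3 mm

Mid-depth of clay below the ground surface: z = 3.2 + 6.7/2 = 6.55 m.
Total vertical stress at mid-clay: σ_v = 19.5×3.2 + 16.4×3.35 = 117.34 kPa.
Pore pressure: u = 9.81×(6.55 − 1.9) = 45.617 kPa.
Initial effective stress: σ'_0 = σ_v − u = 117.34 − 45.617 = 71.723 kPa.
Final effective stress: σ'_f = 71.723 + 26.4 = 98.123 kPa.
σ'_f = 98.123 ≤ σ'_p = 173 kPa, so the clay remains overconsolidated and only the recompression index applies:
S_c = C_r·H/(1+e₀)·log₁₀(σ'_f/σ'_0) = 0.078×6.7/2.2×log₁₀(98.123/71.723)
    = 0.23755 × 0.13611 = 0.03233 m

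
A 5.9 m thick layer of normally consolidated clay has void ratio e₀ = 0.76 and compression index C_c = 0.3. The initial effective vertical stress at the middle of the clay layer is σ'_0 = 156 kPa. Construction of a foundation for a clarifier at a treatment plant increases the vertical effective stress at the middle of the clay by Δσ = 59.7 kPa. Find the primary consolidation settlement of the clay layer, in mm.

S_c ≈ 142 mm

Final effective stress: σ'_f = σ'_0 + Δσ = 156 + 59.7 = 215.7 kPa.
Normally consolidated clay, so the full stress increment lies on the virgin compression line:
S_c = C_c·H/(1+e₀)·log₁₀(σ'_f/σ'_0) = 0.3×5.9/(1+0.76)×log₁₀(215.7/156)
    = 1.0057 × 0.14073 = 0.1415 m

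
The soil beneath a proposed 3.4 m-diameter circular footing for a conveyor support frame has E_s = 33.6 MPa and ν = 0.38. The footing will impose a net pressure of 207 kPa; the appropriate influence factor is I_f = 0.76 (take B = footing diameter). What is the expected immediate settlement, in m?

S_e ≈ 0.0136 m

Immediate (elastic) settlement: S_e = q·B·(1−ν²)/E_s · I_f.
E_s = 33.6 MPa = 33600 kPa.
S_e = 207 × 3.4 × (1 − 0.38²) / 33600 × 0.76
    = 207 × 3.4 × 0.8556 / 33600 × 0.76
    = 0.01362 m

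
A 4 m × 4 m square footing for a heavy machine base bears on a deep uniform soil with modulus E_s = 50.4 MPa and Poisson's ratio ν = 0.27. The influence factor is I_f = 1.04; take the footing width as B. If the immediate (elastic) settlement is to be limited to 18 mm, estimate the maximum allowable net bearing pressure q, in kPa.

q ≈ 235 kPa

E_s = 50.4 MPa = 50400 kPa.
S_e = q·B·(1−ν²)/E_s · I_f  ⇒  q = S_e·E_s / (B·(1−ν²)·I_f).
q = 0.018 × 50400 / (4 × 0.9271 × 1.04) = 235.2 kPa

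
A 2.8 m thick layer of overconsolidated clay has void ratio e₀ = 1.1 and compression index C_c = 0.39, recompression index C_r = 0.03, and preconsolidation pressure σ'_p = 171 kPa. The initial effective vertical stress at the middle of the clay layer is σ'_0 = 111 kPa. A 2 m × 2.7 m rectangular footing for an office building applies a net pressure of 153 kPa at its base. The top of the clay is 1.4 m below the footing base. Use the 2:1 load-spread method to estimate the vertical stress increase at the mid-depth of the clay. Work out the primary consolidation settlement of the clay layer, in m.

Mid-depth of clay below the footing base: z = 1.4 + 2.8/2 = 2.8 m.
Stress increase at mid-clay by the 2:1 spreading method:
Δσ = qBL/((B+z)(L+z)) = 153×2×2.7/((2+2.8)(2.7+2.8)) = 31.295 kPa
Final effective stress: σ'_f = 111 + 31.295 = 142.3 kPa.
σ'_f = 142.3 ≤ σ'_p = 171 kPa, so the clay remains overconsolidated and only the recompression index applies:
S_c = C_r·H/(1+e₀)·log₁₀(σ'_f/σ'_0) = 0.03×2.8/2.1×log₁₀(142.3/111)
    = 0.039999 × 0.10788 = 0.004315 m

S_c ≈ 0.00432 m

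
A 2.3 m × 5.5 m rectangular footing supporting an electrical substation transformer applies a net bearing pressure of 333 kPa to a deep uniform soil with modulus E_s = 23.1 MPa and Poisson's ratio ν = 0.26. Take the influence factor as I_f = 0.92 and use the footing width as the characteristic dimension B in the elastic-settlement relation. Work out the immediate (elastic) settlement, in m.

S_e ≈ 0.0284 m

Immediate (elastic) settlement: S_e = q·B·(1−ν²)/E_s · I_f.
E_s = 23.1 MPa = 23100 kPa.
S_e = 333 × 2.3 × (1 − 0.26²) / 23100 × 0.92
    = 333 × 2.3 × 0.9324 / 23100 × 0.92
    = 0.02844 m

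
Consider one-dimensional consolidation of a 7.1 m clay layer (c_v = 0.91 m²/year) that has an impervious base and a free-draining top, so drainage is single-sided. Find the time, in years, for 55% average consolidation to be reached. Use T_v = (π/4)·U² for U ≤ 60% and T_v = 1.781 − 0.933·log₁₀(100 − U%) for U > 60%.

t ≈ 13.2 years

Drainage path length: H_d = H = 7.1 m (single drainage).
U ≤ 60%: T_v = (π/4)·U² = (π/4)×0.55² = 0.23758.
t = T_v·H_d²/c_v = 0.23758×7.1²/0.91 = 13.16 years.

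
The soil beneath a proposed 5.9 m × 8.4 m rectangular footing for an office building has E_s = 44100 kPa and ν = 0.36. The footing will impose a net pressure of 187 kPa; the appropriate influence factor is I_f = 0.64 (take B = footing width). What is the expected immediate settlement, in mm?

Immediate (elastic) settlement: S_e = q·B·(1−ν²)/E_s · I_f.
S_e = 187 × 5.9 × (1 − 0.36²) / 44100 × 0.64
    = 187 × 5.9 × 0.8704 / 44100 × 0.64
    = 0.01394 m = 13.94 mm

S_e ≈ 13.9 mm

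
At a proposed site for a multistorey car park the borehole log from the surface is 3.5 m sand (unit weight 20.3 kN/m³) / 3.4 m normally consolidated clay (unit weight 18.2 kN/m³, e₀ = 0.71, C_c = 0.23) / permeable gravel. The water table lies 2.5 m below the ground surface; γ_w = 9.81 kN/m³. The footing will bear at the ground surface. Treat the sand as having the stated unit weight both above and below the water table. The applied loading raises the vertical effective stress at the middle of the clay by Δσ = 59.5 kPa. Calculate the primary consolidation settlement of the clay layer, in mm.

S_c ≈ 115 mm

Mid-depth of clay below the ground surface: z = 3.5 + 3.4/2 = 5.2 m.
Total vertical stress at mid-clay: σ_v = 20.3×3.5 + 18.2×1.7 = 101.99 kPa.
Pore pressure: u = 9.81×(5.2 − 2.5) = 26.487 kPa.
Initial effective stress: σ'_0 = σ_v − u = 101.99 − 26.487 = 75.503 kPa.
Final effective stress: σ'_f = σ'_0 + Δσ = 75.503 + 59.5 = 135 kPa.
Normally consolidated clay, so the full stress increment lies on the virgin compression line:
S_c = C_c·H/(1+e₀)·log₁₀(σ'_f/σ'_0) = 0.23×3.4/(1+0.71)×log₁₀(135/75.503)
    = 0.45731 × 0.25237 = 0.1154 m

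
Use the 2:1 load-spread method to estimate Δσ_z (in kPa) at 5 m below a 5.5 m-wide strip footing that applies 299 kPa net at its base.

Δσ_z ≈ 157 kPa

By the 2:1 method the load spreads at 1 horizontal : 2 vertical, so at depth z the loaded area has grown by z in each plan dimension:
Δσ = qB/(B+z) = 299×5.5/(5.5+5) = 156.62 kPa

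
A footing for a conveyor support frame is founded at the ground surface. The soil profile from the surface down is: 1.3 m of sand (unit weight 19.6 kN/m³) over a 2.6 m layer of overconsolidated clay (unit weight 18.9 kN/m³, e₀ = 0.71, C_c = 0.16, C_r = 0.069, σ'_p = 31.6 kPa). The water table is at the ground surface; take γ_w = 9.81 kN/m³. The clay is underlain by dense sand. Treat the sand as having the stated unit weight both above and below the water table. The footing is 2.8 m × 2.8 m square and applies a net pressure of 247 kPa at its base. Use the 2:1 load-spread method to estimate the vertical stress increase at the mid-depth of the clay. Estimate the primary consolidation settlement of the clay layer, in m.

Mid-depth of clay below the ground surface: z = 1.3 + 2.6/2 = 2.6 m.
Total vertical stress at mid-clay: σ_v = 19.6×1.3 + 18.9×1.3 = 50.05 kPa.
Pore pressure: u = 9.81×(2.6 − 0) = 25.506 kPa.
Initial effective stress: σ'_0 = σ_v − u = 50.05 − 25.506 = 24.544 kPa.
Stress increase at mid-clay by the 2:1 spreading method:
Δσ = qBL/((B+z)(L+z)) = 247×2.8×2.8/((2.8+2.6)(2.8+2.6)) = 66.409 kPa
Final effective stress: σ'_f = 24.544 + 66.409 = 90.953 kPa.
σ'_f = 90.953 > σ'_p = 31.6 kPa, so the stress path crosses the preconsolidation pressure — recompression up to σ'_p, then virgin compression beyond:
S_c = H/(1+e₀)·[C_r·log₁₀(σ'_p/σ'_0) + C_c·log₁₀(σ'_f/σ'_p)]
    = 2.6/1.71 × [0.069×log₁₀(31.6/24.544) + 0.16×log₁₀(90.953/31.6)]
    = 1.5205 × [0.0075722 + 0.073461] = 0.1232 m

S_c ≈ 0.123 m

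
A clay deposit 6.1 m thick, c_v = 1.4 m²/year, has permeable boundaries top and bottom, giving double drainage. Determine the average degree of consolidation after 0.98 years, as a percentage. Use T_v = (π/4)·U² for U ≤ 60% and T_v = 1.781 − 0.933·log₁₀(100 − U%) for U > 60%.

U ≈ 43.3 %

Drainage path length: H_d = H/2 = 3.05 m (double drainage).
T_v = c_v·t/H_d² = 1.4×0.98/3.05² = 0.14749.
T_v = 0.14749 corresponds to the U ≤ 60% branch:
U = √(4T_v/π) = 0.4333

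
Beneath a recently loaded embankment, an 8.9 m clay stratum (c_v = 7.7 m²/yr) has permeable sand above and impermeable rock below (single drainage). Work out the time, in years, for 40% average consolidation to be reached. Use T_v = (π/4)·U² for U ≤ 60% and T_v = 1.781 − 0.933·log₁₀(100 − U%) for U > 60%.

t ≈ 1.29 years

Drainage path length: H_d = H = 8.9 m (single drainage).
U ≤ 60%: T_v = (π/4)·U² = (π/4)×0.4² = 0.12566.
t = T_v·H_d²/c_v = 0.12566×8.9²/7.7 = 1.293 years.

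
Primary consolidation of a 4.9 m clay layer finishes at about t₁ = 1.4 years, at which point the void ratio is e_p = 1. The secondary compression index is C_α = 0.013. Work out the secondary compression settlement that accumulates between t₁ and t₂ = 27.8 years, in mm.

S_s ≈ 41.3 mm

Secondary compression: S_s = C_α·H/(1+e_p)·log₁₀(t₂/t₁)
S_s = 0.013×4.9/(1+1)×log₁₀(27.8/1.4)
    = 0.03185 × 1.298 = 0.04134 m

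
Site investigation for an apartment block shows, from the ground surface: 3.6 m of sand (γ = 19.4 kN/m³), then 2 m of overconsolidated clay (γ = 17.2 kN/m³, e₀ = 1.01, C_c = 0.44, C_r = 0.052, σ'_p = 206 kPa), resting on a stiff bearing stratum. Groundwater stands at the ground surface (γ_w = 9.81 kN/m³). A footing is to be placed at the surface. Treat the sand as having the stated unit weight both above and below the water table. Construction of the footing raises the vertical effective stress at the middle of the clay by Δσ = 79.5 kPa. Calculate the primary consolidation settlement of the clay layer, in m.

Mid-depth of clay below the ground surface: z = 3.6 + 2/2 = 4.6 m.
Total vertical stress at mid-clay: σ_v = 19.4×3.6 + 17.2×1 = 87.04 kPa.
Pore pressure: u = 9.81×(4.6 − 0) = 45.126 kPa.
Initial effective stress: σ'_0 = σ_v − u = 87.04 − 45.126 = 41.914 kPa.
Final effective stress: σ'_f = 41.914 + 79.5 = 121.41 kPa.
σ'_f = 121.41 ≤ σ'_p = 206 kPa, so the clay remains overconsolidated and only the recompression index applies:
S_c = C_r·H/(1+e₀)·log₁₀(σ'_f/σ'_0) = 0.052×2/2.01×log₁₀(121.41/41.914)
    = 0.051741 × 0.4619 = 0.0239 m

S_c ≈ 0.0239 m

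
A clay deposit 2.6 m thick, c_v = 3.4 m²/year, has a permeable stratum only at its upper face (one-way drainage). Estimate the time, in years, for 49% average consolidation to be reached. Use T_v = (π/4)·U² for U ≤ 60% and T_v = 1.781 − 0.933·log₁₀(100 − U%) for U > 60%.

t ≈ 0.375 years

Drainage path length: H_d = H = 2.6 m (single drainage).
U ≤ 60%: T_v = (π/4)·U² = (π/4)×0.49² = 0.18857.
t = T_v·H_d²/c_v = 0.18857×2.6²/3.4 = 0.3749 years.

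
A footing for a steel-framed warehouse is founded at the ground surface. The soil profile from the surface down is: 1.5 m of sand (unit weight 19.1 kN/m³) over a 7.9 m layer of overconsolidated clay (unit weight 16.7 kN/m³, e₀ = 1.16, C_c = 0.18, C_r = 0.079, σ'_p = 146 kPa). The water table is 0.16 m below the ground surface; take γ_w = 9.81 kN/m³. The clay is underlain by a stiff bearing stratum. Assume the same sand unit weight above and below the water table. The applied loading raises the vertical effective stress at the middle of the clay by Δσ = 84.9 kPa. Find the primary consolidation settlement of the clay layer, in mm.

Mid-depth of clay below the ground surface: z = 1.5 + 7.9/2 = 5.45 m.
Total vertical stress at mid-clay: σ_v = 19.1×1.5 + 16.7×3.95 = 94.615 kPa.
Pore pressure: u = 9.81×(5.45 − 0.16) = 51.895 kPa.
Initial effective stress: σ'_0 = σ_v − u = 94.615 − 51.895 = 42.72 kPa.
Final effective stress: σ'_f = 42.72 + 84.9 = 127.62 kPa.
σ'_f = 127.62 ≤ σ'_p = 146 kPa, so the clay remains overconsolidated and only the recompression index applies:
S_c = C_r·H/(1+e₀)·log₁₀(σ'_f/σ'_0) = 0.079×7.9/2.16×log₁₀(127.62/42.72)
    = 0.28893 × 0.47529 = 0.1373 m

S_c ≈ 137 mm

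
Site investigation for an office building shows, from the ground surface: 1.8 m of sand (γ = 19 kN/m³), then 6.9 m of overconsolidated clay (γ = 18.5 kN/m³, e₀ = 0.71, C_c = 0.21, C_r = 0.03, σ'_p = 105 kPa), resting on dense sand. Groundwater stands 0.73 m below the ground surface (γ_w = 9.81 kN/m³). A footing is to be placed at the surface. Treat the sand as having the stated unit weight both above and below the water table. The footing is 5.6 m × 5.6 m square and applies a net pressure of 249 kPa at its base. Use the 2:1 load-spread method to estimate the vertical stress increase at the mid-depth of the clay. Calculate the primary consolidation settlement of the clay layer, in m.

Mid-depth of clay below the ground surface: z = 1.8 + 6.9/2 = 5.25 m.
Total vertical stress at mid-clay: σ_v = 19×1.8 + 18.5×3.45 = 98.025 kPa.
Pore pressure: u = 9.81×(5.25 − 0.73) = 44.341 kPa.
Initial effective stress: σ'_0 = σ_v − u = 98.025 − 44.341 = 53.684 kPa.
Stress increase at mid-clay by the 2:1 spreading method:
Δσ = qBL/((B+z)(L+z)) = 249×5.6×5.6/((5.6+5.25)(5.6+5.25)) = 66.331 kPa
Final effective stress: σ'_f = 53.684 + 66.331 = 120.02 kPa.
σ'_f = 120.02 > σ'_p = 105 kPa, so the stress path crosses the preconsolidation pressure — recompression up to σ'_p, then virgin compression beyond:
S_c = H/(1+e₀)·[C_r·log₁₀(σ'_p/σ'_0) + C_c·log₁₀(σ'_f/σ'_p)]
    = 6.9/1.71 × [0.03×log₁₀(105/53.684) + 0.21×log₁₀(120.02/105)]
    = 4.0351 × [0.0087403 + 0.012194] = 0.08447 m

S_c ≈ 0.0845 m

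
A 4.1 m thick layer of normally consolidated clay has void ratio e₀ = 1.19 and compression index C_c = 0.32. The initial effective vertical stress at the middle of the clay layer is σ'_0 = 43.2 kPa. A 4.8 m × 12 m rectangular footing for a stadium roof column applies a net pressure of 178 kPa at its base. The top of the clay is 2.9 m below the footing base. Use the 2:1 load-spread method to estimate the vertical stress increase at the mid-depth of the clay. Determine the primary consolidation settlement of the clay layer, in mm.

Mid-depth of clay below the footing base: z = 2.9 + 4.1/2 = 4.95 m.
Stress increase at mid-clay by the 2:1 spreading method:
Δσ = qBL/((B+z)(L+z)) = 178×4.8×12/((4.8+4.95)(12+4.95)) = 62.039 kPa
Final effective stress: σ'_f = σ'_0 + Δσ = 43.2 + 62.039 = 105.24 kPa.
Normally consolidated clay, so the full stress increment lies on the virgin compression line:
S_c = C_c·H/(1+e₀)·log₁₀(σ'_f/σ'_0) = 0.32×4.1/(1+1.19)×log₁₀(105.24/43.2)
    = 0.59909 × 0.3867 = 0.2317 m

S_c ≈ 232 mm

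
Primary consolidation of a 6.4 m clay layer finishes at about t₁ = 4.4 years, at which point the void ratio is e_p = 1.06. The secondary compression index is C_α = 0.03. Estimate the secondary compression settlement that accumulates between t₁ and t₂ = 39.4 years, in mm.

Secondary compression: S_s = C_α·H/(1+e_p)·log₁₀(t₂/t₁)
S_s = 0.03×6.4/(1+1.06)×log₁₀(39.4/4.4)
    = 0.0932 × 0.952 = 0.08873 m

S_s ≈ 88.7 mm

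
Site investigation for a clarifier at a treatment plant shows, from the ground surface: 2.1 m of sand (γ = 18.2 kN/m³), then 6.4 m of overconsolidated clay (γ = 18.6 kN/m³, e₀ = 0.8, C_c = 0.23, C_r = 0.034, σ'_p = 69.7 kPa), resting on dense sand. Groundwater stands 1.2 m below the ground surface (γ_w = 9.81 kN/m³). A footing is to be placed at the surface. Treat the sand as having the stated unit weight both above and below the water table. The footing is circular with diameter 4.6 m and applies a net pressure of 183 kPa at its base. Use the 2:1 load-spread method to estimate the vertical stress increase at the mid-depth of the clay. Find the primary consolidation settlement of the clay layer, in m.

S_c ≈ 0.128 m

Mid-depth of clay below the ground surface: z = 2.1 + 6.4/2 = 5.3 m.
Total vertical stress at mid-clay: σ_v = 18.2×2.1 + 18.6×3.2 = 97.74 kPa.
Pore pressure: u = 9.81×(5.3 − 1.2) = 40.221 kPa.
Initial effective stress: σ'_0 = σ_v − u = 97.74 − 40.221 = 57.519 kPa.
Stress increase at mid-clay by the 2:1 spreading method:
Δσ ≈ qD²/(D+z)² = 183×4.6²/(4.6+5.3)² = 39.509 kPa
Final effective stress: σ'_f = 57.519 + 39.509 = 97.028 kPa.
σ'_f = 97.028 > σ'_p = 69.7 kPa, so the stress path crosses the preconsolidation pressure — recompression up to σ'_p, then virgin compression beyond:
S_c = H/(1+e₀)·[C_r·log₁₀(σ'_p/σ'_0) + C_c·log₁₀(σ'_f/σ'_p)]
    = 6.4/1.8 × [0.034×log₁₀(69.7/57.519) + 0.23×log₁₀(97.028/69.7)]
    = 3.5556 × [0.0028363 + 0.033043] = 0.1276 m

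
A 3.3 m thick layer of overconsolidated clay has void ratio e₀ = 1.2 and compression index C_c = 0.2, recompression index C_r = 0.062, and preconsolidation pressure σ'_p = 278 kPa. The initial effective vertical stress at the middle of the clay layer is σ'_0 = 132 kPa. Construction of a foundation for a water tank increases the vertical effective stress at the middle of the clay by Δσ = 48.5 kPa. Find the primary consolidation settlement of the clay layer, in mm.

S_c ≈ 12.6 mm

Final effective stress: σ'_f = 132 + 48.5 = 180.5 kPa.
σ'_f = 180.5 ≤ σ'_p = 278 kPa, so the clay remains overconsolidated and only the recompression index applies:
S_c = C_r·H/(1+e₀)·log₁₀(σ'_f/σ'_0) = 0.062×3.3/2.2×log₁₀(180.5/132)
    = 0.093 × 0.1359 = 0.01264 m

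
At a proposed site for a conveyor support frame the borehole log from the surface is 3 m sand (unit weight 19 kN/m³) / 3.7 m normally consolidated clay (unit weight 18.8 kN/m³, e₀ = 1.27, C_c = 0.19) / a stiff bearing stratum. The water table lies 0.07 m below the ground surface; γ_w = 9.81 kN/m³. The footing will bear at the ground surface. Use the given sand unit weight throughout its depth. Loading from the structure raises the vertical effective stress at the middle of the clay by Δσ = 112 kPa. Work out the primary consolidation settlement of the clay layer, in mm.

S_c ≈ 168 mm

Mid-depth of clay below the ground surface: z = 3 + 3.7/2 = 4.85 m.
Total vertical stress at mid-clay: σ_v = 19×3 + 18.8×1.85 = 91.78 kPa.
Pore pressure: u = 9.81×(4.85 − 0.07) = 46.892 kPa.
Initial effective stress: σ'_0 = σ_v − u = 91.78 − 46.892 = 44.888 kPa.
Final effective stress: σ'_f = σ'_0 + Δσ = 44.888 + 112 = 156.89 kPa.
Normally consolidated clay, so the full stress increment lies on the virgin compression line:
S_c = C_c·H/(1+e₀)·log₁₀(σ'_f/σ'_0) = 0.19×3.7/(1+1.27)×log₁₀(156.89/44.888)
    = 0.30969 × 0.54347 = 0.1683 m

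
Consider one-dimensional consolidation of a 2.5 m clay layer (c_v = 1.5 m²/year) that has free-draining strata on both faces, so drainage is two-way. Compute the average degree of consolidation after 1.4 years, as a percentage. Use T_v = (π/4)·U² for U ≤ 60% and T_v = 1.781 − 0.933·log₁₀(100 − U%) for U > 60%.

Drainage path length: H_d = H/2 = 1.25 m (double drainage).
T_v = c_v·t/H_d² = 1.5×1.4/1.25² = 1.344.
T_v = 1.344 corresponds to the U > 60% branch:
U = 1 − 10^((1.781 − T_v)/0.933)/100 = 0.9706

U ≈ 97.1 %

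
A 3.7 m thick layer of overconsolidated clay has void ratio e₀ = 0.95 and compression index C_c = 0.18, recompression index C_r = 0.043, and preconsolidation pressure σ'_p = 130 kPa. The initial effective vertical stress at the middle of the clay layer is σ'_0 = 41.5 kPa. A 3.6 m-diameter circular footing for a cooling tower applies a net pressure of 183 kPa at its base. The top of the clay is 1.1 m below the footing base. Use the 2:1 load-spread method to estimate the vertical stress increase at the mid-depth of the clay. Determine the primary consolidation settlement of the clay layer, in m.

Mid-depth of clay below the footing base: z = 1.1 + 3.7/2 = 2.95 m.
Stress increase at mid-clay by the 2:1 spreading method:
Δσ ≈ qD²/(D+z)² = 183×3.6²/(3.6+2.95)² = 55.281 kPa
Final effective stress: σ'_f = 41.5 + 55.281 = 96.781 kPa.
σ'_f = 96.781 ≤ σ'_p = 130 kPa, so the clay remains overconsolidated and only the recompression index applies:
S_c = C_r·H/(1+e₀)·log₁₀(σ'_f/σ'_0) = 0.043×3.7/1.95×log₁₀(96.781/41.5)
    = 0.081588 × 0.36774 = 0.03 m

S_c ≈ 0.03 m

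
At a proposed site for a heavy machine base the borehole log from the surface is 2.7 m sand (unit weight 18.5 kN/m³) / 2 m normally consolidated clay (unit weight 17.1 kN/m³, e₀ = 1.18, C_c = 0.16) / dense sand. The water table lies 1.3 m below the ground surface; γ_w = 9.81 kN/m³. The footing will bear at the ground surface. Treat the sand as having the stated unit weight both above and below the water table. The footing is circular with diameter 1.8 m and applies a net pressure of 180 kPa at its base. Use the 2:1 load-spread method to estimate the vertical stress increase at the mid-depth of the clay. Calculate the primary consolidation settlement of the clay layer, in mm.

S_c ≈ 23.4 mm

Mid-depth of clay below the ground surface: z = 2.7 + 2/2 = 3.7 m.
Total vertical stress at mid-clay: σ_v = 18.5×2.7 + 17.1×1 = 67.05 kPa.
Pore pressure: u = 9.81×(3.7 − 1.3) = 23.544 kPa.
Initial effective stress: σ'_0 = σ_v − u = 67.05 − 23.544 = 43.506 kPa.
Stress increase at mid-clay by the 2:1 spreading method:
Δσ ≈ qD²/(D+z)² = 180×1.8²/(1.8+3.7)² = 19.279 kPa
Final effective stress: σ'_f = σ'_0 + Δσ = 43.506 + 19.279 = 62.785 kPa.
Normally consolidated clay, so the full stress increment lies on the virgin compression line:
S_c = C_c·H/(1+e₀)·log₁₀(σ'_f/σ'_0) = 0.16×2/(1+1.18)×log₁₀(62.785/43.506)
    = 0.14679 × 0.15931 = 0.02339 m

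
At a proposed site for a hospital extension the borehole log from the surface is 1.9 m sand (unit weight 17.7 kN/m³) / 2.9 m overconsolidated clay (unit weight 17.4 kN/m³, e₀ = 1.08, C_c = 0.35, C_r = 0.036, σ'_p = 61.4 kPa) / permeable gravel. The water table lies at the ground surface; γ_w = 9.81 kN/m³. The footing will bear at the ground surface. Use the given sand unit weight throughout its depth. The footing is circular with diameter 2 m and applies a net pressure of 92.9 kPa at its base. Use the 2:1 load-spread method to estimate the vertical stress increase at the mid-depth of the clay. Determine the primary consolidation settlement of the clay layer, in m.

Mid-depth of clay below the ground surface: z = 1.9 + 2.9/2 = 3.35 m.
Total vertical stress at mid-clay: σ_v = 17.7×1.9 + 17.4×1.45 = 58.86 kPa.
Pore pressure: u = 9.81×(3.35 − 0) = 32.864 kPa.
Initial effective stress: σ'_0 = σ_v − u = 58.86 − 32.864 = 25.996 kPa.
Stress increase at mid-clay by the 2:1 spreading method:
Δσ ≈ qD²/(D+z)² = 92.9×2²/(2+3.35)² = 12.983 kPa
Final effective stress: σ'_f = 25.996 + 12.983 = 38.979 kPa.
σ'_f = 38.979 ≤ σ'_p = 61.4 kPa, so the clay remains overconsolidated and only the recompression index applies:
S_c = C_r·H/(1+e₀)·log₁₀(σ'_f/σ'_0) = 0.036×2.9/2.08×log₁₀(38.979/25.996)
    = 0.050191 × 0.17592 = 0.00883 m

S_c ≈ 0.00883 m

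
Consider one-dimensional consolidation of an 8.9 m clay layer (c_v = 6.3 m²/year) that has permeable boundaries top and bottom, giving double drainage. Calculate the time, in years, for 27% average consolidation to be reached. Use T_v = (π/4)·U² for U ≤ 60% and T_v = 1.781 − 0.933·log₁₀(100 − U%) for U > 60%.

Drainage path length: H_d = H/2 = 4.45 m (double drainage).
U ≤ 60%: T_v = (π/4)·U² = (π/4)×0.27² = 0.057256.
t = T_v·H_d²/c_v = 0.057256×4.45²/6.3 = 0.18 years.

t ≈ 0.18 years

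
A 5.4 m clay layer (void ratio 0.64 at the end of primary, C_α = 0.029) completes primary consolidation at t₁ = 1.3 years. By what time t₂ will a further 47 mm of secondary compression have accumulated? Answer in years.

S_s = C_α·H/(1+e_p)·log₁₀(t₂/t₁) ⇒ log₁₀(t₂/t₁) = S_s·(1+e_p)/(C_α·H).
log₁₀(t₂/t₁) = 0.047 × (1+0.64) / (0.029×5.4) = 0.4922
t₂ = t₁ × 10^0.4922 = 1.3 × 3.106 = 4.038 years

t₂ ≈ 4.04 years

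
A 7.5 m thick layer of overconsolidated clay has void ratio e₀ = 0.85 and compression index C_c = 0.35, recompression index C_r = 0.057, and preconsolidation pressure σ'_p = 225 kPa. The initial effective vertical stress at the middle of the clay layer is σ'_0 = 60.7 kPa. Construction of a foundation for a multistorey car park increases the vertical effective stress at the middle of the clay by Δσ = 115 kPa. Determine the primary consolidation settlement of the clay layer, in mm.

Final effective stress: σ'_f = 60.7 + 115 = 175.7 kPa.
σ'_f = 175.7 ≤ σ'_p = 225 kPa, so the clay remains overconsolidated and only the recompression index applies:
S_c = C_r·H/(1+e₀)·log₁₀(σ'_f/σ'_0) = 0.057×7.5/1.85×log₁₀(175.7/60.7)
    = 0.23108 × 0.46158 = 0.1067 m

S_c ≈ 107 mm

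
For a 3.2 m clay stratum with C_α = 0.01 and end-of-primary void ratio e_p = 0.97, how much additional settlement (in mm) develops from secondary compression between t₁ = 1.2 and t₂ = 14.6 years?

S_s ≈ 17.6 mm

Secondary compression: S_s = C_α·H/(1+e_p)·log₁₀(t₂/t₁)
S_s = 0.01×3.2/(1+0.97)×log₁₀(14.6/1.2)
    = 0.01624 × 1.085 = 0.01763 m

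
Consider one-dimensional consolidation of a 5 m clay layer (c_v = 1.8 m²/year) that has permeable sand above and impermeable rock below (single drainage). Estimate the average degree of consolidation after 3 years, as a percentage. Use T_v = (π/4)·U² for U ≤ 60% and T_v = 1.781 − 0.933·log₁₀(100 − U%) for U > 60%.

Drainage path length: H_d = H = 5 m (single drainage).
T_v = c_v·t/H_d² = 1.8×3/5² = 0.216.
T_v = 0.216 corresponds to the U ≤ 60% branch:
U = √(4T_v/π) = 0.5244

U ≈ 52.4 %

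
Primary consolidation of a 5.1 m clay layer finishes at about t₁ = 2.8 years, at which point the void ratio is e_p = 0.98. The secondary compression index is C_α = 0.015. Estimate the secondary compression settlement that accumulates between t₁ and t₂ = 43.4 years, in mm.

Secondary compression: S_s = C_α·H/(1+e_p)·log₁₀(t₂/t₁)
S_s = 0.015×5.1/(1+0.98)×log₁₀(43.4/2.8)
    = 0.03864 × 1.19 = 0.04599 m

S_s ≈ 46 mm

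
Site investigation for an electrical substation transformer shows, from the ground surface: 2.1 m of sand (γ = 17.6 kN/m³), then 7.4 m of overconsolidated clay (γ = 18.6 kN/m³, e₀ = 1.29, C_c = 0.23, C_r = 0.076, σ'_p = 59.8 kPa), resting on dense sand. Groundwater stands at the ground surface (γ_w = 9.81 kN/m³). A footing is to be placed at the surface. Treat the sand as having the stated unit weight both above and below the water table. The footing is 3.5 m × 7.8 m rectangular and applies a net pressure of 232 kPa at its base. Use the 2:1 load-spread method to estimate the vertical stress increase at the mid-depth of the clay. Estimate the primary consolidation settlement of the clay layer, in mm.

S_c ≈ 184 mm

Mid-depth of clay below the ground surface: z = 2.1 + 7.4/2 = 5.8 m.
Total vertical stress at mid-clay: σ_v = 17.6×2.1 + 18.6×3.7 = 105.78 kPa.
Pore pressure: u = 9.81×(5.8 − 0) = 56.898 kPa.
Initial effective stress: σ'_0 = σ_v − u = 105.78 − 56.898 = 48.882 kPa.
Stress increase at mid-clay by the 2:1 spreading method:
Δσ = qBL/((B+z)(L+z)) = 232×3.5×7.8/((3.5+5.8)(7.8+5.8)) = 50.076 kPa
Final effective stress: σ'_f = 48.882 + 50.076 = 98.958 kPa.
σ'_f = 98.958 > σ'_p = 59.8 kPa, so the stress path crosses the preconsolidation pressure — recompression up to σ'_p, then virgin compression beyond:
S_c = H/(1+e₀)·[C_r·log₁₀(σ'_p/σ'_0) + C_c·log₁₀(σ'_f/σ'_p)]
    = 7.4/2.29 × [0.076×log₁₀(59.8/48.882) + 0.23×log₁₀(98.958/59.8)]
    = 3.2314 × [0.006654 + 0.050312] = 0.1841 m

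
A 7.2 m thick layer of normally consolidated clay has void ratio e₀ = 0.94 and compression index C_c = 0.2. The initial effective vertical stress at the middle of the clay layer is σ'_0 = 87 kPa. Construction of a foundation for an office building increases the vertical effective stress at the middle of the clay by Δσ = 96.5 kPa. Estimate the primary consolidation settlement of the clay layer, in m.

Final effective stress: σ'_f = σ'_0 + Δσ = 87 + 96.5 = 183.5 kPa.
Normally consolidated clay, so the full stress increment lies on the virgin compression line:
S_c = C_c·H/(1+e₀)·log₁₀(σ'_f/σ'_0) = 0.2×7.2/(1+0.94)×log₁₀(183.5/87)
    = 0.74227 × 0.32412 = 0.2406 m

S_c ≈ 0.241 m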